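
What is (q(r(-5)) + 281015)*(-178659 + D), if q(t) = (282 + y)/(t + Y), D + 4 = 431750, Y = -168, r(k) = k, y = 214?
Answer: 12303849560613/173 ≈ 7.1120e+10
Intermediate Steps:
D = 431746 (D = -4 + 431750 = 431746)
q(t) = 496/(-168 + t) (q(t) = (282 + 214)/(t - 168) = 496/(-168 + t))
(q(r(-5)) + 281015)*(-178659 + D) = (496/(-168 - 5) + 281015)*(-178659 + 431746) = (496/(-173) + 281015)*253087 = (496*(-1/173) + 281015)*253087 = (-496/173 + 281015)*253087 = (48615099/173)*253087 = 12303849560613/173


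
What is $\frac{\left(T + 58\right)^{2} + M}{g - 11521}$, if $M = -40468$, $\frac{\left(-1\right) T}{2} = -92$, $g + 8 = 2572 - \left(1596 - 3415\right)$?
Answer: $- \frac{9048}{3569} \approx -2.5352$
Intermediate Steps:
$g = 4383$ ($g = -8 + \left(2572 - \left(1596 - 3415\right)\right) = -8 + \left(2572 - -1819\right) = -8 + \left(2572 + 1819\right) = -8 + 4391 = 4383$)
$T = 184$ ($T = \left(-2\right) \left(-92\right) = 184$)
$\frac{\left(T + 58\right)^{2} + M}{g - 11521} = \frac{\left(184 + 58\right)^{2} - 40468}{4383 - 11521} = \frac{242^{2} - 40468}{-7138} = \left(58564 - 40468\right) \left(- \frac{1}{7138}\right) = 18096 \left(- \frac{1}{7138}\right) = - \frac{9048}{3569}$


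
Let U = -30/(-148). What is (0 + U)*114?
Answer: 855/37 ≈ 23.108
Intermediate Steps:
U = 15/74 (U = -30*(-1/148) = 15/74 ≈ 0.20270)
(0 + U)*114 = (0 + 15/74)*114 = (15/74)*114 = 855/37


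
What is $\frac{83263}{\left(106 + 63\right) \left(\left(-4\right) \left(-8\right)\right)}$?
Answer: $\frac{83263}{5408} \approx 15.396$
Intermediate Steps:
$\frac{83263}{\left(106 + 63\right) \left(\left(-4\right) \left(-8\right)\right)} = \frac{83263}{169 \cdot 32} = \frac{83263}{5408}$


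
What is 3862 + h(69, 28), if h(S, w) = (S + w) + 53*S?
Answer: 7616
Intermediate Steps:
h(S, w) = w + 54*S
3862 + h(69, 28) = 3862 + (28 + 54*69) = 3862 + (28 + 3726) = 3862 + 3754 = 7616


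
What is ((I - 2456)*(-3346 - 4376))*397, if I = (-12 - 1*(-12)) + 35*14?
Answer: 6027036444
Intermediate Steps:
I = 490 (I = (-12 + 12) + 490 = 0 + 490 = 490)
((I - 2456)*(-3346 - 4376))*397 = ((490 - 2456)*(-3346 - 4376))*397 = -1966*(-7722)*397 = 15181452*397 = 6027036444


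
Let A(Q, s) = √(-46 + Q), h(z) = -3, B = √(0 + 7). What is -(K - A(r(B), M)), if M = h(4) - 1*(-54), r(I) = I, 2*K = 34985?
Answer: -34985/2 + I*√(46 - √7) ≈ -17493.0 + 6.5844*I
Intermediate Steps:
B = √7 ≈ 2.6458
K = 34985/2 (K = (½)*34985 = 34985/2 ≈ 17493.)
M = 51 (M = -3 - 1*(-54) = -3 + 54 = 51)
-(K - A(r(B), M)) = -(34985/2 - √(-46 + √7)) = -34985/2 + √(-46 + √7)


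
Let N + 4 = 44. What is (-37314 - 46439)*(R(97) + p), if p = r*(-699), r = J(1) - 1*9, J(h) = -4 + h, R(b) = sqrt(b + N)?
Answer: -702520164 - 83753*sqrt(137) ≈ -7.0350e+8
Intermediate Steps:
N = 40 (N = -4 + 44 = 40)
R(b) = sqrt(40 + b) (R(b) = sqrt(b + 40) = sqrt(40 + b))
r = -12 (r = (-4 + 1) - 1*9 = -3 - 9 = -12)
p = 8388 (p = -12*(-699) = 8388)
(-37314 - 46439)*(R(97) + p) = (-37314 - 46439)*(sqrt(40 + 97) + 8388) = -83753*(sqrt(137) + 8388) = -83753*(8388 + sqrt(137)) = -702520164 - 83753*sqrt(137)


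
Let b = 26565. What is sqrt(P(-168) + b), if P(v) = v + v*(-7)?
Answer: sqrt(27573) ≈ 166.05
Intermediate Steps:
P(v) = -6*v (P(v) = v - 7*v = -6*v)
sqrt(P(-168) + b) = sqrt(-6*(-168) + 26565) = sqrt(1008 + 26565) = sqrt(27573)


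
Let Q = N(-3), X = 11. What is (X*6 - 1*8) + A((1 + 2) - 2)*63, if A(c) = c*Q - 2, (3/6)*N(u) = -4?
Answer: -572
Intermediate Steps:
N(u) = -8 (N(u) = 2*(-4) = -8)
Q = -8
A(c) = -2 - 8*c (A(c) = c*(-8) - 2 = -8*c - 2 = -2 - 8*c)
(X*6 - 1*8) + A((1 + 2) - 2)*63 = (11*6 - 1*8) + (-2 - 8*((1 + 2) - 2))*63 = (66 - 8) + (-2 - 8*(3 - 2))*63 = 58 + (-2 - 8*1)*63 = 58 + (-2 - 8)*63 = 58 - 10*63 = 58 - 630 = -572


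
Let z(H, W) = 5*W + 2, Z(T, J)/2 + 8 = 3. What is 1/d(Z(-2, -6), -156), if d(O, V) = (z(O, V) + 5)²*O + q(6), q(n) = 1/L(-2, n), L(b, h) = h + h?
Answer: -12/71703479 ≈ -1.6736e-7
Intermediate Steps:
Z(T, J) = -10 (Z(T, J) = -16 + 2*3 = -16 + 6 = -10)
L(b, h) = 2*h
z(H, W) = 2 + 5*W
q(n) = 1/(2*n)
d(O, V) = 1/12 + O*(7 + 5*V)² (d(O, V) = ((2 + 5*V) + 5)²*O + (½)/6 = (7 + 5*V)²*O + (½)*(⅙) = O*(7 + 5*V)² + 1/12 = 1/12 + O*(7 + 5*V)²)
1/d(Z(-2, -6), -156) = 1/(1/12 - 10*(7 + 5*(-156))²) = 1/(1/12 - 10*(7 - 780)²) = 1/(1/12 - 10*(-773)²) = 1/(1/12 - 10*597529) = 1/(1/12 - 5975290) = 1/(-71703479/12) = -12/71703479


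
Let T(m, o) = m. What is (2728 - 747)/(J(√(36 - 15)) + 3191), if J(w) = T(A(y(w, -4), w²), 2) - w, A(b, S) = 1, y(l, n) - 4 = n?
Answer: 301112/485183 + 283*√21/1455549 ≈ 0.62151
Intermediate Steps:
y(l, n) = 4 + n
J(w) = 1 - w
(2728 - 747)/(J(√(36 - 15)) + 3191) = (2728 - 747)/((1 - √(36 - 15)) + 3191) = 1981/((1 - √21) + 3191) = 1981/(3192 - √21)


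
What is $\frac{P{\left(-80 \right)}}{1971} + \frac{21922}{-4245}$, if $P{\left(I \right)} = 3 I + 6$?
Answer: $- \frac{1637096}{309885} \approx -5.2829$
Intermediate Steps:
$P{\left(I \right)} = 6 + 3 I$
$\frac{P{\left(-80 \right)}}{1971} + \frac{21922}{-4245} = \frac{6 + 3 \left(-80\right)}{1971} + \frac{21922}{-4245} = \left(6 - 240\right) \frac{1}{1971} + 21922 \left(- \frac{1}{4245}\right) = \left(-234\right) \frac{1}{1971} - \frac{21922}{4245} = - \frac{26}{219} - \frac{21922}{4245} = - \frac{1637096}{309885}$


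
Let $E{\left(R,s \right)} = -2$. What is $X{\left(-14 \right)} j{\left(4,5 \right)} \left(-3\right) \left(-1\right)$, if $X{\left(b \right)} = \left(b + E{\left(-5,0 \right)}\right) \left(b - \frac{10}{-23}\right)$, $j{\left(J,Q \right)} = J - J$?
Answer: $0$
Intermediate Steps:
$j{\left(J,Q \right)} = 0$
$X{\left(b \right)} = \left(-2 + b\right) \left(\frac{10}{23} + b\right)$ ($X{\left(b \right)} = \left(b - 2\right) \left(b - \frac{10}{-23}\right) = \left(-2 + b\right) \left(b - - \frac{10}{23}\right) = \left(-2 + b\right) \left(b + \frac{10}{23}\right) = \left(-2 + b\right) \left(\frac{10}{23} + b\right)$)
$X{\left(-14 \right)} j{\left(4,5 \right)} \left(-3\right) \left(-1\right) = \left(- \frac{20}{23} + \left(-14\right)^{2} - - \frac{504}{23}\right) 0 \left(-3\right) \left(-1\right) = \left(- \frac{20}{23} + 196 + \frac{504}{23}\right) 0 \left(-1\right) = \frac{4992}{23} \cdot 0 = 0$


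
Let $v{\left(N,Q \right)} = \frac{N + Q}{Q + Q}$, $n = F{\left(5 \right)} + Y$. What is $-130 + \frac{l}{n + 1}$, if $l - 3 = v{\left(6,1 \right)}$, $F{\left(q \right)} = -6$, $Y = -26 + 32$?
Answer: $- \frac{247}{2} \approx -123.5$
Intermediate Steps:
$Y = 6$
$n = 0$ ($n = -6 + 6 = 0$)
$v{\left(N,Q \right)} = \frac{N + Q}{2 Q}$
$l = \frac{13}{2}$ ($l = 3 + \frac{6 + 1}{2 \cdot 1} = 3 + \frac{1}{2} \cdot 1 \cdot 7 = 3 + \frac{7}{2} = \frac{13}{2} \approx 6.5$)
$-130 + \frac{l}{n + 1} = -130 + \frac{1}{0 + 1} \cdot \frac{13}{2} = -130 + 1^{-1} \cdot \frac{13}{2} = -130 + 1 \cdot \frac{13}{2} = -130 + \frac{13}{2} = - \frac{247}{2}$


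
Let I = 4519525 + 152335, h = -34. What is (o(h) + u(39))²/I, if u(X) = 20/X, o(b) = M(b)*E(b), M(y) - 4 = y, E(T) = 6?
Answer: 2450000/355294953 ≈ 0.0068957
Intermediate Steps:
M(y) = 4 + y
I = 4671860
o(b) = 24 + 6*b (o(b) = (4 + b)*6 = 24 + 6*b)
(o(h) + u(39))²/I = ((24 + 6*(-34)) + 20/39)²/4671860 = ((24 - 204) + 20*(1/39))²*(1/4671860) = (-180 + 20/39)²*(1/4671860) = (-7000/39)²*(1/4671860) = (49000000/1521)*(1/4671860) = 2450000/355294953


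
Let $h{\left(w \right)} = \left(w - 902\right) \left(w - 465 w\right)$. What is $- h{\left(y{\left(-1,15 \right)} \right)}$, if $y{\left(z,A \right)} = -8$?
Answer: $3377920$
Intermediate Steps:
$h{\left(w \right)} = - 464 w \left(-902 + w\right)$ ($h{\left(w \right)} = \left(-902 + w\right) \left(- 464 w\right) = - 464 w \left(-902 + w\right)$)
$- h{\left(y{\left(-1,15 \right)} \right)} = - 464 \left(-8\right) \left(902 - -8\right) = - 464 \left(-8\right) \left(902 + 8\right) = - 464 \left(-8\right) 910 = \left(-1\right) \left(-3377920\right) = 3377920$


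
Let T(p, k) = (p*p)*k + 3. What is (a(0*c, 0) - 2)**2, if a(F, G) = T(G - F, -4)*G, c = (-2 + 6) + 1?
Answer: 4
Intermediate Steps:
c = 5 (c = 4 + 1 = 5)
T(p, k) = 3 + k*p**2 (T(p, k) = p**2*k + 3 = k*p**2 + 3 = 3 + k*p**2)
a(F, G) = G*(3 - 4*(G - F)**2) (a(F, G) = (3 - 4*(G - F)**2)*G = G*(3 - 4*(G - F)**2))
(a(0*c, 0) - 2)**2 = (-1*0*(-3 + 4*(0*5 - 1*0)**2) - 2)**2 = (-1*0*(-3 + 4*(0 + 0)**2) - 2)**2 = (-1*0*(-3 + 4*0**2) - 2)**2 = (-1*0*(-3 + 4*0) - 2)**2 = (-1*0*(-3 + 0) - 2)**2 = (-1*0*(-3) - 2)**2 = (0 - 2)**2 = (-2)**2 = 4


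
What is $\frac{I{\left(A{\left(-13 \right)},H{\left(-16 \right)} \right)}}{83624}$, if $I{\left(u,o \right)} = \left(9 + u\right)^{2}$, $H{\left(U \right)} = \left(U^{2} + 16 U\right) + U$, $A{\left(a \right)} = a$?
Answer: $\frac{2}{10453} \approx 0.00019133$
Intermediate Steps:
$H{\left(U \right)} = U^{2} + 17 U$
$\frac{I{\left(A{\left(-13 \right)},H{\left(-16 \right)} \right)}}{83624} = \frac{\left(9 - 13\right)^{2}}{83624} = \left(-4\right)^{2} \cdot \frac{1}{83624} = 16 \cdot \frac{1}{83624} = \frac{2}{10453}$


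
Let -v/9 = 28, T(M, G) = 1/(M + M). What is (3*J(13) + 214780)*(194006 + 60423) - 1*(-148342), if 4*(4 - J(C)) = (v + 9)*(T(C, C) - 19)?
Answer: 5592103040127/104 ≈ 5.3770e+10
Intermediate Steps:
T(M, G) = 1/(2*M)
v = -252 (v = -9*28 = -252)
J(C) = -4601/4 + 243/(8*C) (J(C) = 4 - (-252 + 9)*(1/(2*C) - 19)/4 = 4 - (-243)*(-19 + 1/(2*C))/4 = 4 - (4617 - 243/(2*C))/4 = 4 + (-4617/4 + 243/(8*C)) = -4601/4 + 243/(8*C))
(3*J(13) + 214780)*(194006 + 60423) - 1*(-148342) = (3*((1/8)*(243 - 9202*13)/13) + 214780)*(194006 + 60423) - 1*(-148342) = (3*((1/8)*(1/13)*(243 - 119626)) + 214780)*254429 + 148342 = (3*((1/8)*(1/13)*(-119383)) + 214780)*254429 + 148342 = (3*(-119383/104) + 214780)*254429 + 148342 = (-358149/104 + 214780)*254429 + 148342 = (21978971/104)*254429 + 148342 = 5592087612559/104 + 148342 = 5592103040127/104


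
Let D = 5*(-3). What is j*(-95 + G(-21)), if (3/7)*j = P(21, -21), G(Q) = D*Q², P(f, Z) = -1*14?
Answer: 657580/3 ≈ 2.1919e+5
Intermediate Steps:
P(f, Z) = -14
D = -15
G(Q) = -15*Q²
j = -98/3 (j = (7/3)*(-14) = -98/3 ≈ -32.667)
j*(-95 + G(-21)) = -98*(-95 - 15*(-21)²)/3 = -98*(-95 - 15*441)/3 = -98*(-95 - 6615)/3 = -98/3*(-6710) = 657580/3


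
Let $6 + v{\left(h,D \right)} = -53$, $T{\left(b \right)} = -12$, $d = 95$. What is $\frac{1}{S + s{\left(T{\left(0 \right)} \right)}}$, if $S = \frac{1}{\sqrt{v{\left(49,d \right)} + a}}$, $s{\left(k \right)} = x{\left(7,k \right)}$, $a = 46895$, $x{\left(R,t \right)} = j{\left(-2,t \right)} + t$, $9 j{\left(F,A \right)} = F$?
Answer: $- \frac{5151960}{62968391} - \frac{54 \sqrt{1301}}{62968391} \approx -0.081849$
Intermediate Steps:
$j{\left(F,A \right)} = \frac{F}{9}$
$v{\left(h,D \right)} = -59$ ($v{\left(h,D \right)} = -6 - 53 = -59$)
$x{\left(R,t \right)} = - \frac{2}{9} + t$ ($x{\left(R,t \right)} = \frac{1}{9} \left(-2\right) + t = - \frac{2}{9} + t$)
$s{\left(k \right)} = - \frac{2}{9} + k$
$S = \frac{\sqrt{1301}}{7806}$ ($S = \frac{1}{\sqrt{-59 + 46895}} = \frac{1}{\sqrt{46836}} = \frac{1}{6 \sqrt{1301}} = \frac{\sqrt{1301}}{7806} \approx 0.0046207$)
$\frac{1}{S + s{\left(T{\left(0 \right)} \right)}} = \frac{1}{\frac{\sqrt{1301}}{7806} - \frac{110}{9}} = \frac{1}{- \frac{110}{9} + \frac{\sqrt{1301}}{7806}}$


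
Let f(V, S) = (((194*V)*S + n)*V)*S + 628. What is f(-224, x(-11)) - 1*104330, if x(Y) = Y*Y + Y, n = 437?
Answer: 117772271018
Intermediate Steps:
x(Y) = Y + Y² (x(Y) = Y² + Y = Y + Y²)
f(V, S) = 628 + S*V*(437 + 194*S*V) (f(V, S) = (((194*V)*S + 437)*V)*S + 628 = ((194*S*V + 437)*V)*S + 628 = ((437 + 194*S*V)*V)*S + 628 = (V*(437 + 194*S*V))*S + 628 = S*V*(437 + 194*S*V) + 628 = 628 + S*V*(437 + 194*S*V))
f(-224, x(-11)) - 1*104330 = (628 + 194*(-11*(1 - 11))²*(-224)² + 437*(-11*(1 - 11))*(-224)) - 1*104330 = (628 + 194*(-11*(-10))²*50176 + 437*(-11*(-10))*(-224)) - 104330 = (628 + 194*110²*50176 + 437*110*(-224)) - 104330 = (628 + 194*12100*50176 - 10767680) - 104330 = (628 + 117783142400 - 10767680) - 104330 = 117772375348 - 104330 = 117772271018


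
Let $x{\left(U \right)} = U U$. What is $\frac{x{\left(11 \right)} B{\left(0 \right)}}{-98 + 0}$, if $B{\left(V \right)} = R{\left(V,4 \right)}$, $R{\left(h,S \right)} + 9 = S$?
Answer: $\frac{605}{98} \approx 6.1735$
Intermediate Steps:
$R{\left(h,S \right)} = -9 + S$
$B{\left(V \right)} = -5$ ($B{\left(V \right)} = -9 + 4 = -5$)
$x{\left(U \right)} = U^{2}$
$\frac{x{\left(11 \right)} B{\left(0 \right)}}{-98 + 0} = \frac{11^{2} \left(-5\right)}{-98 + 0} = \frac{121 \left(-5\right)}{-98} = \left(-605\right) \left(- \frac{1}{98}\right) = \frac{605}{98}$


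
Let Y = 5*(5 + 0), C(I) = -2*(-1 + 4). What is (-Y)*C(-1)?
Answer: 150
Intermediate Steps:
C(I) = -6 (C(I) = -2*3 = -6)
Y = 25 (Y = 5*5 = 25)
(-Y)*C(-1) = -1*25*(-6) = -25*(-6) = 150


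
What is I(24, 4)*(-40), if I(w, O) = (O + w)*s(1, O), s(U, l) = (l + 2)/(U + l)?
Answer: -1344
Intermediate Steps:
s(U, l) = (2 + l)/(U + l)
I(w, O) = (2 + O)*(O + w)/(1 + O) (I(w, O) = (O + w)*((2 + O)/(1 + O)) = (2 + O)*(O + w)/(1 + O))
I(24, 4)*(-40) = ((2 + 4)*(4 + 24)/(1 + 4))*(-40) = (6*28/5)*(-40) = ((1/5)*6*28)*(-40) = (168/5)*(-40) = -1344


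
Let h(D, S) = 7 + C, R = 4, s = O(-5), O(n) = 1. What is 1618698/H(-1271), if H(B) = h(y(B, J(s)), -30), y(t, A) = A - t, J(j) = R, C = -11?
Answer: -809349/2 ≈ -4.0467e+5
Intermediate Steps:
s = 1
J(j) = 4
h(D, S) = -4 (h(D, S) = 7 - 11 = -4)
H(B) = -4
1618698/H(-1271) = 1618698/(-4) = 1618698*(-1/4) = -809349/2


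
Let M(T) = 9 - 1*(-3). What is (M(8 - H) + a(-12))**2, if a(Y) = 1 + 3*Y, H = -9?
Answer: 529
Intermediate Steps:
M(T) = 12 (M(T) = 9 + 3 = 12)
(M(8 - H) + a(-12))**2 = (12 + (1 + 3*(-12)))**2 = (12 + (1 - 36))**2 = (12 - 35)**2 = (-23)**2 = 529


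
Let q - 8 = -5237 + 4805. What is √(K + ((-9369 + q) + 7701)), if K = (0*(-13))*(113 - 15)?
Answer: 2*I*√523 ≈ 45.738*I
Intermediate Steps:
q = -424 (q = 8 + (-5237 + 4805) = 8 - 432 = -424)
K = 0 (K = 0*98 = 0)
√(K + ((-9369 + q) + 7701)) = √(0 + ((-9369 - 424) + 7701)) = √(0 + (-9793 + 7701)) = √(0 - 2092) = √(-2092) = 2*I*√523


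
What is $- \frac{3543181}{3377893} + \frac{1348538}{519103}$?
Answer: $\frac{2715941183791}{1753474389979} \approx 1.5489$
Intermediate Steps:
$- \frac{3543181}{3377893} + \frac{1348538}{519103} = \frac{2715941183791}{1753474389979}$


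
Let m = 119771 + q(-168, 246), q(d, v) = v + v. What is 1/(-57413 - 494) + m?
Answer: 6964069540/57907 ≈ 1.2026e+5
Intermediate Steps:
q(d, v) = 2*v
m = 120263 (m = 119771 + 2*246 = 119771 + 492 = 120263)
1/(-57413 - 494) + m = 1/(-57413 - 494) + 120263 = 1/(-57907) + 120263 = -1/57907 + 120263 = 6964069540/57907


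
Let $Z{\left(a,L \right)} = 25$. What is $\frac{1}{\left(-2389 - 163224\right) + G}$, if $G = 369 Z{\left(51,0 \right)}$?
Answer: $- \frac{1}{156388} \approx -6.3944 \cdot 10^{-6}$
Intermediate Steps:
$G = 9225$ ($G = 369 \cdot 25 = 9225$)
$\frac{1}{\left(-2389 - 163224\right) + G} = \frac{1}{\left(-2389 - 163224\right) + 9225} = \frac{1}{-165613 + 9225} = \frac{1}{-156388} = - \frac{1}{156388}$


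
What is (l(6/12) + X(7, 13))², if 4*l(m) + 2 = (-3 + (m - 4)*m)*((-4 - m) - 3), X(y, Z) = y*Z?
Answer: 10118761/1024 ≈ 9881.6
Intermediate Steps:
X(y, Z) = Z*y
l(m) = -½ + (-7 - m)*(-3 + m*(-4 + m))/4 (l(m) = -½ + ((-3 + (m - 4)*m)*((-4 - m) - 3))/4 = -½ + ((-3 + (-4 + m)*m)*(-7 - m))/4 = -½ + ((-3 + m*(-4 + m))*(-7 - m))/4 = -½ + ((-7 - m)*(-3 + m*(-4 + m)))/4 = -½ + (-7 - m)*(-3 + m*(-4 + m))/4)
(l(6/12) + X(7, 13))² = ((19/4 - 3*(6/12)²/4 - (6/12)³/4 + 31*(6/12)/4) + 13*7)² = ((19/4 - 3*(6*(1/12))²/4 - (6*(1/12))³/4 + 31*(6*(1/12))/4) + 91)² = ((19/4 - 3*(½)²/4 - (½)³/4 + (31/4)*(½)) + 91)² = ((19/4 - ¾*¼ - ¼*⅛ + 31/8) + 91)² = ((19/4 - 3/16 - 1/32 + 31/8) + 91)² = (269/32 + 91)² = (3181/32)² = 10118761/1024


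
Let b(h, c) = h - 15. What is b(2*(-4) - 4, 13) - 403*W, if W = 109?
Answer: -43954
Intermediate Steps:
b(h, c) = -15 + h
b(2*(-4) - 4, 13) - 403*W = (-15 + (2*(-4) - 4)) - 403*109 = (-15 + (-8 - 4)) - 43927 = (-15 - 12) - 43927 = -27 - 43927 = -43954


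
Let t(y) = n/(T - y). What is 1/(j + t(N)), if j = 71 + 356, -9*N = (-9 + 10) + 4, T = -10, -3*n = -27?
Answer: 85/36214 ≈ 0.0023472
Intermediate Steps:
n = 9 (n = -⅓*(-27) = 9)
N = -5/9 (N = -((-9 + 10) + 4)/9 = -(1 + 4)/9 = -⅑*5 = -5/9 ≈ -0.55556)
j = 427
t(y) = 9/(-10 - y)
1/(j + t(N)) = 1/(427 - 9/(10 - 5/9)) = 1/(427 - 9/85/9) = 1/(427 - 9*9/85) = 1/(427 - 81/85) = 1/(36214/85) = 85/36214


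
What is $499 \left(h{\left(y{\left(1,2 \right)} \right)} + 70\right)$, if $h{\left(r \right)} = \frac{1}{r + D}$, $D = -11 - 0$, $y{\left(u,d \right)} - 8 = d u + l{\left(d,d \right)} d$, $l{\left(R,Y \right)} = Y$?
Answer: $\frac{105289}{3} \approx 35096.0$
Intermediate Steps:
$y{\left(u,d \right)} = 8 + d^{2} + d u$ ($y{\left(u,d \right)} = 8 + \left(d u + d d\right) = 8 + \left(d u + d^{2}\right) = 8 + \left(d^{2} + d u\right) = 8 + d^{2} + d u$)
$D = -11$ ($D = -11 + 0 = -11$)
$h{\left(r \right)} = \frac{1}{-11 + r}$ ($h{\left(r \right)} = \frac{1}{r - 11} = \frac{1}{-11 + r}$)
$499 \left(h{\left(y{\left(1,2 \right)} \right)} + 70\right) = 499 \left(\frac{1}{-11 + \left(8 + 2^{2} + 2 \cdot 1\right)} + 70\right) = 499 \left(\frac{1}{-11 + \left(8 + 4 + 2\right)} + 70\right) = 499 \left(\frac{1}{-11 + 14} + 70\right) = 499 \left(\frac{1}{3} + 70\right) = 499 \cdot \frac{211}{3} = \frac{105289}{3}$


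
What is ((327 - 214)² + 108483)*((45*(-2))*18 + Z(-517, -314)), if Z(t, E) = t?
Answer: -259115524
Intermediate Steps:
((327 - 214)² + 108483)*((45*(-2))*18 + Z(-517, -314)) = ((327 - 214)² + 108483)*((45*(-2))*18 - 517) = (113² + 108483)*(-90*18 - 517) = (12769 + 108483)*(-1620 - 517) = 121252*(-2137) = -259115524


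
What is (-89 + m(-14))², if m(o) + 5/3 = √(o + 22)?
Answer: 74056/9 - 1088*√2/3 ≈ 7715.6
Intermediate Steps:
m(o) = -5/3 + √(22 + o) (m(o) = -5/3 + √(o + 22) = -5/3 + √(22 + o))
(-89 + m(-14))² = (-89 + (-5/3 + √(22 - 14)))² = (-89 + (-5/3 + √8))² = (-89 + (-5/3 + 2*√2))² = (-272/3 + 2*√2)²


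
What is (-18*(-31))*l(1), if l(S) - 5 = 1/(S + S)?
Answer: 3069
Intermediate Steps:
l(S) = 5 + 1/(2*S) (l(S) = 5 + 1/(S + S) = 5 + 1/(2*S))
(-18*(-31))*l(1) = (-18*(-31))*(5 + (½)/1) = 558*(5 + (½)*1) = 558*(5 + ½) = 558*(11/2) = 3069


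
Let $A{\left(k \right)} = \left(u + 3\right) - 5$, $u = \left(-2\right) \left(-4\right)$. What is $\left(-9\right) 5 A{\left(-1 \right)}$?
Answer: $-270$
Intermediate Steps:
$u = 8$
$A{\left(k \right)} = 6$ ($A{\left(k \right)} = \left(8 + 3\right) - 5 = 11 - 5 = 6$)
$\left(-9\right) 5 A{\left(-1 \right)} = \left(-9\right) 5 \cdot 6 = \left(-45\right) 6 = -270$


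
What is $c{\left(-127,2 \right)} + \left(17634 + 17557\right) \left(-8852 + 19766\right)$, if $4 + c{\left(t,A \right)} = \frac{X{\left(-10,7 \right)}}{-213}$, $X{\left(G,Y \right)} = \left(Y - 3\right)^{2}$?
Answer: $\frac{81807883394}{213} \approx 3.8407 \cdot 10^{8}$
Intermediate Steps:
$X{\left(G,Y \right)} = \left(-3 + Y\right)^{2}$
$c{\left(t,A \right)} = - \frac{868}{213}$ ($c{\left(t,A \right)} = -4 + \frac{\left(-3 + 7\right)^{2}}{-213} = -4 + 4^{2} \left(- \frac{1}{213}\right) = -4 + 16 \left(- \frac{1}{213}\right) = -4 - \frac{16}{213} = - \frac{868}{213}$)
$c{\left(-127,2 \right)} + \left(17634 + 17557\right) \left(-8852 + 19766\right) = - \frac{868}{213} + \left(17634 + 17557\right) \left(-8852 + 19766\right) = - \frac{868}{213} + 35191 \cdot 10914 = - \frac{868}{213} + 384074574 = \frac{81807883394}{213}$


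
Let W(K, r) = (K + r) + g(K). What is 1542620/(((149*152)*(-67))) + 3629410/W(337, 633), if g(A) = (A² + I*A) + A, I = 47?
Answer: 265284061563/9917451622 ≈ 26.749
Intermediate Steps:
g(A) = A² + 48*A (g(A) = (A² + 47*A) + A = A² + 48*A)
W(K, r) = K + r + K*(48 + K) (W(K, r) = (K + r) + K*(48 + K) = K + r + K*(48 + K))
1542620/(((149*152)*(-67))) + 3629410/W(337, 633) = 1542620/(((149*152)*(-67))) + 3629410/(337 + 633 + 337*(48 + 337)) = 1542620/((22648*(-67))) + 3629410/(337 + 633 + 337*385) = 1542620/(-1517416) + 3629410/(337 + 633 + 129745) = 1542620*(-1/1517416) + 3629410/130715 = -385655/379354 + 3629410*(1/130715) = -385655/379354 + 725882/26143 = 265284061563/9917451622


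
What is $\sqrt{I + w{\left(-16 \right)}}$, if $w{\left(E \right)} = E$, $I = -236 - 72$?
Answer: $18 i \approx 18.0 i$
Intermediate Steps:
$I = -308$
$\sqrt{I + w{\left(-16 \right)}} = \sqrt{-308 - 16} = \sqrt{-324} = 18 i$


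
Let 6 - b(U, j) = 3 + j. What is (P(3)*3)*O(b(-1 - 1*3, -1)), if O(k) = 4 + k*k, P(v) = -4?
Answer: -240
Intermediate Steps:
b(U, j) = 3 - j (b(U, j) = 6 - (3 + j) = 6 + (-3 - j) = 3 - j)
O(k) = 4 + k²
(P(3)*3)*O(b(-1 - 1*3, -1)) = (-4*3)*(4 + (3 - 1*(-1))²) = -12*(4 + (3 + 1)²) = -12*(4 + 4²) = -12*(4 + 16) = -12*20 = -240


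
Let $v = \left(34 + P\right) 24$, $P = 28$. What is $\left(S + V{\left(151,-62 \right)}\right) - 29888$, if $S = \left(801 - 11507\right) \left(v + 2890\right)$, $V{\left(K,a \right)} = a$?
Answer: $-46900818$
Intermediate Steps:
$v = 1488$ ($v = \left(34 + 28\right) 24 = 62 \cdot 24 = 1488$)
$S = -46870868$ ($S = \left(801 - 11507\right) \left(1488 + 2890\right) = \left(-10706\right) 4378 = -46870868$)
$\left(S + V{\left(151,-62 \right)}\right) - 29888 = \left(-46870868 - 62\right) - 29888 = -46870930 - 29888 = -46900818$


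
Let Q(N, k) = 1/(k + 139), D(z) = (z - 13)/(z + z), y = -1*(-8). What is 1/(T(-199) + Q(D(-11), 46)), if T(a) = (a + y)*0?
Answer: 185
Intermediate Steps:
y = 8
T(a) = 0 (T(a) = (a + 8)*0 = (8 + a)*0 = 0)
D(z) = (-13 + z)/(2*z) (D(z) = (-13 + z)/((2*z)) = (-13 + z)*(1/(2*z)) = (-13 + z)/(2*z))
Q(N, k) = 1/(139 + k)
1/(T(-199) + Q(D(-11), 46)) = 1/(0 + 1/(139 + 46)) = 1/(0 + 1/185) = 1/(1/185) = 185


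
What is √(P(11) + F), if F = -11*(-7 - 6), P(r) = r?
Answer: √154 ≈ 12.410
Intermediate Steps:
F = 143 (F = -11*(-13) = 143)
√(P(11) + F) = √(11 + 143) = √154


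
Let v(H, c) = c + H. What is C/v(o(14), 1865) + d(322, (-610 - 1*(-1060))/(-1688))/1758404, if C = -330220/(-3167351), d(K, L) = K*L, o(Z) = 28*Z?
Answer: -1265770200565/482243276807326456 ≈ -2.6248e-6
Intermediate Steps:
v(H, c) = H + c
C = 30020/287941 (C = -330220*(-1/3167351) = 30020/287941 ≈ 0.10426)
C/v(o(14), 1865) + d(322, (-610 - 1*(-1060))/(-1688))/1758404 = 30020/(287941*(28*14 + 1865)) + (322*((-610 - 1*(-1060))/(-1688)))/1758404 = 30020/(287941*(392 + 1865)) + (322*((-610 + 1060)*(-1/1688)))*(1/1758404) = (30020/287941)/2257 + (322*(450*(-1/1688)))*(1/1758404) = (30020/287941)*(1/2257) + (322*(-225/844))*(1/1758404) = 30020/649882837 - 36225/422*1/1758404 = 30020/649882837 - 36225/742046488 = -1265770200565/482243276807326456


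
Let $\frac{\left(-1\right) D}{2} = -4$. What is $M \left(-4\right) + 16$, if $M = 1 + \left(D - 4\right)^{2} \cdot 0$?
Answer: $12$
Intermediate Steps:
$D = 8$ ($D = \left(-2\right) \left(-4\right) = 8$)
$M = 1$ ($M = 1 + \left(8 - 4\right)^{2} \cdot 0 = 1 + 4^{2} \cdot 0 = 1 + 16 \cdot 0 = 1 + 0 = 1$)
$M \left(-4\right) + 16 = 1 \left(-4\right) + 16 = -4 + 16 = 12$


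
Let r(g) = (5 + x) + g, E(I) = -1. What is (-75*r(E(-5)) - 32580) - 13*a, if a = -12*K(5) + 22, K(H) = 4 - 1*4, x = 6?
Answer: -33616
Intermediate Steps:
r(g) = 11 + g (r(g) = (5 + 6) + g = 11 + g)
K(H) = 0 (K(H) = 4 - 4 = 0)
a = 22 (a = -12*0 + 22 = 0 + 22 = 22)
(-75*r(E(-5)) - 32580) - 13*a = (-75*(11 - 1) - 32580) - 13*22 = (-75*10 - 32580) - 286 = (-750 - 32580) - 286 = -33330 - 286 = -33616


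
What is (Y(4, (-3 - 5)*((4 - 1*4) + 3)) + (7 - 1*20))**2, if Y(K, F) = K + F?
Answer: 1089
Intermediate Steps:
Y(K, F) = F + K
(Y(4, (-3 - 5)*((4 - 1*4) + 3)) + (7 - 1*20))**2 = (((-3 - 5)*((4 - 1*4) + 3) + 4) + (7 - 1*20))**2 = ((-8*((4 - 4) + 3) + 4) + (7 - 20))**2 = ((-8*(0 + 3) + 4) - 13)**2 = ((-8*3 + 4) - 13)**2 = ((-24 + 4) - 13)**2 = (-20 - 13)**2 = (-33)**2 = 1089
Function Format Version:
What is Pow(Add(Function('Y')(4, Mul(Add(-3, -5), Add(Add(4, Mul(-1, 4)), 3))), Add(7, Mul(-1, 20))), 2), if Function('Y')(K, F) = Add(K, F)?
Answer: 1089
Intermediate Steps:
Function('Y')(K, F) = Add(F, K)
Pow(Add(Function('Y')(4, Mul(Add(-3, -5), Add(Add(4, Mul(-1, 4)), 3))), Add(7, Mul(-1, 20))), 2) = Pow(Add(Add(Mul(Add(-3, -5), Add(Add(4, Mul(-1, 4)), 3)), 4), Add(7, Mul(-1, 20))), 2) = Pow(Add(Add(Mul(-8, Add(Add(4, -4), 3)), 4), Add(7, -20)), 2) = Pow(Add(Add(Mul(-8, Add(0, 3)), 4), -13), 2) = Pow(Add(Add(Mul(-8, 3), 4), -13), 2) = Pow(Add(Add(-24, 4), -13), 2) = Pow(Add(-20, -13), 2) = Pow(-33, 2) = 1089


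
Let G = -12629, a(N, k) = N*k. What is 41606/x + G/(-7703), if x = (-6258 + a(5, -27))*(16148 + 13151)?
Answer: 2365198643885/1442837429421 ≈ 1.6393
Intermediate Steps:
x = -187308507 (x = (-6258 + 5*(-27))*(16148 + 13151) = (-6258 - 135)*29299 = -6393*29299 = -187308507)
41606/x + G/(-7703) = 41606/(-187308507) - 12629/(-7703) = 41606*(-1/187308507) - 12629*(-1/7703) = -41606/187308507 + 12629/7703 = 2365198643885/1442837429421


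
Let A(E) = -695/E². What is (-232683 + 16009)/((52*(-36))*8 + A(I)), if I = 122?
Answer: 3224975816/222903479 ≈ 14.468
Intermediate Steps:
A(E) = -695/E²
(-232683 + 16009)/((52*(-36))*8 + A(I)) = (-232683 + 16009)/((52*(-36))*8 - 695/122²) = -216674/(-1872*8 - 695*1/14884) = -216674/(-14976 - 695/14884) = -216674/(-222903479/14884) = -216674*(-14884/222903479) = 3224975816/222903479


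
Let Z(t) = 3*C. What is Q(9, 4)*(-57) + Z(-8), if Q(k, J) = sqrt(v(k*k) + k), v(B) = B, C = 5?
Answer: 15 - 171*sqrt(10) ≈ -525.75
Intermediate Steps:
Q(k, J) = sqrt(k + k**2) (Q(k, J) = sqrt(k*k + k) = sqrt(k**2 + k) = sqrt(k + k**2))
Z(t) = 15 (Z(t) = 3*5 = 15)
Q(9, 4)*(-57) + Z(-8) = sqrt(9*(1 + 9))*(-57) + 15 = sqrt(9*10)*(-57) + 15 = sqrt(90)*(-57) + 15 = (3*sqrt(10))*(-57) + 15 = -171*sqrt(10) + 15 = 15 - 171*sqrt(10)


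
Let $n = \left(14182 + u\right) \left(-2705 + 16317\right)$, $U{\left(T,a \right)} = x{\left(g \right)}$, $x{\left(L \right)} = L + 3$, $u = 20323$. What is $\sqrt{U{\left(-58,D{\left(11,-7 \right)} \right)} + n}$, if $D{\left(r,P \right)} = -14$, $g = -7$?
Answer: $2 \sqrt{117420514} \approx 21672.0$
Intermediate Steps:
$x{\left(L \right)} = 3 + L$
$U{\left(T,a \right)} = -4$ ($U{\left(T,a \right)} = 3 - 7 = -4$)
$n = 469682060$ ($n = \left(14182 + 20323\right) \left(-2705 + 16317\right) = 34505 \cdot 13612 = 469682060$)
$\sqrt{U{\left(-58,D{\left(11,-7 \right)} \right)} + n} = \sqrt{-4 + 469682060} = \sqrt{469682056} = 2 \sqrt{117420514}$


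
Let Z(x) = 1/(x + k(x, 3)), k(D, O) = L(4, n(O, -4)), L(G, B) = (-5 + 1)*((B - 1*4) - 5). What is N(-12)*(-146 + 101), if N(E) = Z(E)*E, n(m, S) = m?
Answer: 45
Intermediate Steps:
L(G, B) = 36 - 4*B (L(G, B) = -4*((B - 4) - 5) = -4*((-4 + B) - 5) = -4*(-9 + B) = 36 - 4*B)
k(D, O) = 36 - 4*O
Z(x) = 1/(24 + x) (Z(x) = 1/(x + (36 - 4*3)) = 1/(x + (36 - 12)) = 1/(x + 24) = 1/(24 + x))
N(E) = E/(24 + E)
N(-12)*(-146 + 101) = (-12/(24 - 12))*(-146 + 101) = -12/12*(-45) = -12*1/12*(-45) = -1*(-45) = 45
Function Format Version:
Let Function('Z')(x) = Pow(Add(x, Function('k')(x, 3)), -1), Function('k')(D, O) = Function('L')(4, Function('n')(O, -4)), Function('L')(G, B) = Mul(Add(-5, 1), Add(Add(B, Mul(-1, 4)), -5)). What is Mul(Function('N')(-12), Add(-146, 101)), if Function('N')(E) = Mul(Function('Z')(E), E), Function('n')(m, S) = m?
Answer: 45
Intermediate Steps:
Function('L')(G, B) = Add(36, Mul(-4, B)) (Function('L')(G, B) = Mul(-4, Add(Add(B, -4), -5)) = Mul(-4, Add(Add(-4, B), -5)) = Mul(-4, Add(-9, B)) = Add(36, Mul(-4, B)))
Function('k')(D, O) = Add(36, Mul(-4, O))
Function('Z')(x) = Pow(Add(24, x), -1) (Function('Z')(x) = Pow(Add(x, Add(36, Mul(-4, 3))), -1) = Pow(Add(x, Add(36, -12)), -1) = Pow(Add(x, 24), -1) = Pow(Add(24, x), -1))
Function('N')(E) = Mul(E, Pow(Add(24, E), -1)) (Function('N')(E) = Mul(Pow(Add(24, E), -1), E) = Mul(E, Pow(Add(24, E), -1)))
Mul(Function('N')(-12), Add(-146, 101)) = Mul(Mul(-12, Pow(Add(24, -12), -1)), Add(-146, 101)) = Mul(Mul(-12, Pow(12, -1)), -45) = Mul(Mul(-12, Rational(1, 12)), -45) = Mul(-1, -45) = 45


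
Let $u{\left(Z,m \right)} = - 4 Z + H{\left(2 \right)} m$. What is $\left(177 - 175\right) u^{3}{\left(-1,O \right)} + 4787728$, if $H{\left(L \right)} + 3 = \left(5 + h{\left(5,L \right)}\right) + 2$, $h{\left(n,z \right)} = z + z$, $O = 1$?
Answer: $4791184$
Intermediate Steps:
$h{\left(n,z \right)} = 2 z$
$H{\left(L \right)} = 4 + 2 L$ ($H{\left(L \right)} = -3 + \left(\left(5 + 2 L\right) + 2\right) = -3 + \left(7 + 2 L\right) = 4 + 2 L$)
$u{\left(Z,m \right)} = - 4 Z + 8 m$ ($u{\left(Z,m \right)} = - 4 Z + \left(4 + 2 \cdot 2\right) m = - 4 Z + \left(4 + 4\right) m = - 4 Z + 8 m$)
$\left(177 - 175\right) u^{3}{\left(-1,O \right)} + 4787728 = \left(177 - 175\right) \left(\left(-4\right) \left(-1\right) + 8 \cdot 1\right)^{3} + 4787728 = 2 \left(4 + 8\right)^{3} + 4787728 = 2 \cdot 12^{3} + 4787728 = 2 \cdot 1728 + 4787728 = 3456 + 4787728 = 4791184$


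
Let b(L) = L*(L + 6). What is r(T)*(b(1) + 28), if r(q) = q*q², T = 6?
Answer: 7560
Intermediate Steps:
b(L) = L*(6 + L)
r(q) = q³
r(T)*(b(1) + 28) = 6³*(1*(6 + 1) + 28) = 216*(1*7 + 28) = 216*(7 + 28) = 216*35 = 7560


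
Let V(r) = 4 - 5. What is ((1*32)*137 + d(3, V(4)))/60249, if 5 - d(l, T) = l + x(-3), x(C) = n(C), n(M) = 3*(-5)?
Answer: 1467/20083 ≈ 0.073047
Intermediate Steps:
n(M) = -15
x(C) = -15
V(r) = -1
d(l, T) = 20 - l (d(l, T) = 5 - (l - 15) = 5 - (-15 + l) = 5 + (15 - l) = 20 - l)
((1*32)*137 + d(3, V(4)))/60249 = ((1*32)*137 + (20 - 1*3))/60249 = (32*137 + (20 - 3))*(1/60249) = (4384 + 17)*(1/60249) = 4401*(1/60249) = 1467/20083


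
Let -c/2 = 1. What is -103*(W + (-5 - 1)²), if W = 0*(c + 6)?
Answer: -3708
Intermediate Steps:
c = -2 (c = -2*1 = -2)
W = 0 (W = 0*(-2 + 6) = 0*4 = 0)
-103*(W + (-5 - 1)²) = -103*(0 + (-5 - 1)²) = -103*(0 + (-6)²) = -103*(0 + 36) = -103*36 = -3708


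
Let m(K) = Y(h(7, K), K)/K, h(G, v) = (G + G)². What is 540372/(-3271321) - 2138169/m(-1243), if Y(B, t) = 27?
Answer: 2898111321470821/29441889 ≈ 9.8435e+7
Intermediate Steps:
h(G, v) = 4*G² (h(G, v) = (2*G)² = 4*G²)
m(K) = 27/K
540372/(-3271321) - 2138169/m(-1243) = 540372/(-3271321) - 2138169/(27/(-1243)) = 540372*(-1/3271321) - 2138169/(27*(-1/1243)) = -540372/3271321 - 2138169/(-27/1243) = -540372/3271321 - 2138169*(-1243/27) = -540372/3271321 + 885914689/9 = 2898111321470821/29441889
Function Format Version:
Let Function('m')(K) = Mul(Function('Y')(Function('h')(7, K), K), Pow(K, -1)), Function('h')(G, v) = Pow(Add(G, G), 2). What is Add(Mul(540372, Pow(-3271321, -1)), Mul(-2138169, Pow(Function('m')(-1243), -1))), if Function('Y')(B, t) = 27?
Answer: Rational(2898111321470821, 29441889) ≈ 9.8435e+7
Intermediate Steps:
Function('h')(G, v) = Mul(4, Pow(G, 2)) (Function('h')(G, v) = Pow(Mul(2, G), 2) = Mul(4, Pow(G, 2)))
Function('m')(K) = Mul(27, Pow(K, -1))
Add(Mul(540372, Pow(-3271321, -1)), Mul(-2138169, Pow(Function('m')(-1243), -1))) = Add(Mul(540372, Pow(-3271321, -1)), Mul(-2138169, Pow(Mul(27, Pow(-1243, -1)), -1))) = Add(Mul(540372, Rational(-1, 3271321)), Mul(-2138169, Pow(Mul(27, Rational(-1, 1243)), -1))) = Add(Rational(-540372, 3271321), Mul(-2138169, Pow(Rational(-27, 1243), -1))) = Add(Rational(-540372, 3271321), Mul(-2138169, Rational(-1243, 27))) = Add(Rational(-540372, 3271321), Rational(885914689, 9)) = Rational(2898111321470821, 29441889)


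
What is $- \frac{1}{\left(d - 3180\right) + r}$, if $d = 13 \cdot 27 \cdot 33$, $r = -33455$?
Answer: $\frac{1}{25052} \approx 3.9917 \cdot 10^{-5}$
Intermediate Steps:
$d = 11583$ ($d = 351 \cdot 33 = 11583$)
$- \frac{1}{\left(d - 3180\right) + r} = - \frac{1}{\left(11583 - 3180\right) - 33455} = - \frac{1}{8403 - 33455} = - \frac{1}{-25052} = \left(-1\right) \left(- \frac{1}{25052}\right) = \frac{1}{25052}$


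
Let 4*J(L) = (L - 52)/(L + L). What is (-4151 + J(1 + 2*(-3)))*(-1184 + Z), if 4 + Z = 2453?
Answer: -41993699/8 ≈ -5.2492e+6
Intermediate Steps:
Z = 2449 (Z = -4 + 2453 = 2449)
J(L) = (-52 + L)/(8*L) (J(L) = ((L - 52)/(L + L))/4 = ((-52 + L)/((2*L)))/4 = ((-52 + L)*(1/(2*L)))/4 = ((-52 + L)/(2*L))/4 = (-52 + L)/(8*L))
(-4151 + J(1 + 2*(-3)))*(-1184 + Z) = (-4151 + (-52 + (1 + 2*(-3)))/(8*(1 + 2*(-3))))*(-1184 + 2449) = (-4151 + (-52 + (1 - 6))/(8*(1 - 6)))*1265 = (-4151 + (1/8)*(-52 - 5)/(-5))*1265 = (-4151 + (1/8)*(-1/5)*(-57))*1265 = (-4151 + 57/40)*1265 = -165983/40*1265 = -41993699/8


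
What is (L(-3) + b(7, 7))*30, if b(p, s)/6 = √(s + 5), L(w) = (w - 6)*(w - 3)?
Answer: 1620 + 360*√3 ≈ 2243.5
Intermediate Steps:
L(w) = (-6 + w)*(-3 + w)
b(p, s) = 6*√(5 + s) (b(p, s) = 6*√(s + 5) = 6*√(5 + s))
(L(-3) + b(7, 7))*30 = ((18 + (-3)² - 9*(-3)) + 6*√(5 + 7))*30 = ((18 + 9 + 27) + 6*√12)*30 = (54 + 6*(2*√3))*30 = (54 + 12*√3)*30 = 1620 + 360*√3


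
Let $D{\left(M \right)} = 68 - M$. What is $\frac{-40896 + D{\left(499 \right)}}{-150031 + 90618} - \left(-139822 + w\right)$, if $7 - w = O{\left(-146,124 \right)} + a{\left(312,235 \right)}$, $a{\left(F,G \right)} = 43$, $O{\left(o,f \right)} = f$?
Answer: $\frac{8316791893}{59413} \approx 1.3998 \cdot 10^{5}$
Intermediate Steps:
$w = -160$ ($w = 7 - \left(124 + 43\right) = 7 - 167 = -160$)
$\frac{-40896 + D{\left(499 \right)}}{-150031 + 90618} - \left(-139822 + w\right) = \frac{-40896 + \left(68 - 499\right)}{-150031 + 90618} - \left(-139822 - 160\right) = \frac{-40896 + \left(68 - 499\right)}{-59413} - -139982 = \left(-40896 - 431\right) \left(- \frac{1}{59413}\right) + 139982 = \left(-41327\right) \left(- \frac{1}{59413}\right) + 139982 = \frac{41327}{59413} + 139982 = \frac{8316791893}{59413}$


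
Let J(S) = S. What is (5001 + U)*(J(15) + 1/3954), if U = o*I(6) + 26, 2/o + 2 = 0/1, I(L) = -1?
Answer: 49702618/659 ≈ 75421.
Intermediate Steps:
o = -1 (o = 2/(-2 + 0/1) = 2/(-2 + 0*1) = 2/(-2 + 0) = 2/(-2) = 2*(-½) = -1)
U = 27 (U = -1*(-1) + 26 = 1 + 26 = 27)
(5001 + U)*(J(15) + 1/3954) = (5001 + 27)*(15 + 1/3954) = 5028*(15 + 1/3954) = 5028*(59311/3954) = 49702618/659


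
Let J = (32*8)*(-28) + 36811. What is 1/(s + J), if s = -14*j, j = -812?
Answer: 1/41011 ≈ 2.4384e-5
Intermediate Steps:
s = 11368 (s = -14*(-812) = 11368)
J = 29643 (J = 256*(-28) + 36811 = -7168 + 36811 = 29643)
1/(s + J) = 1/(11368 + 29643) = 1/41011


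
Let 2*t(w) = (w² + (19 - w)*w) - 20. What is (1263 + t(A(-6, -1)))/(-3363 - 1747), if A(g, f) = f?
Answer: -2487/10220 ≈ -0.24335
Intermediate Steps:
t(w) = -10 + w²/2 + w*(19 - w)/2 (t(w) = ((w² + (19 - w)*w) - 20)/2 = ((w² + w*(19 - w)) - 20)/2 = (-20 + w² + w*(19 - w))/2 = -10 + w²/2 + w*(19 - w)/2)
(1263 + t(A(-6, -1)))/(-3363 - 1747) = (1263 + (-10 + (19/2)*(-1)))/(-3363 - 1747) = (1263 + (-10 - 19/2))/(-5110) = (1263 - 39/2)*(-1/5110) = (2487/2)*(-1/5110) = -2487/10220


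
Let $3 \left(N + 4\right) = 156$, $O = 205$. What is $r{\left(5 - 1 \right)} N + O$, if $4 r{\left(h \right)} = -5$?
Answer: $145$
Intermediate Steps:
$r{\left(h \right)} = - \frac{5}{4}$ ($r{\left(h \right)} = \frac{1}{4} \left(-5\right) = - \frac{5}{4}$)
$N = 48$ ($N = -4 + \frac{1}{3} \cdot 156 = -4 + 52 = 48$)
$r{\left(5 - 1 \right)} N + O = \left(- \frac{5}{4}\right) 48 + 205 = -60 + 205 = 145$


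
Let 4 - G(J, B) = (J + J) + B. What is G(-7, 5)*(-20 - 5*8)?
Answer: -780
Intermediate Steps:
G(J, B) = 4 - B - 2*J (G(J, B) = 4 - ((J + J) + B) = 4 - (2*J + B) = 4 - (B + 2*J) = 4 + (-B - 2*J) = 4 - B - 2*J)
G(-7, 5)*(-20 - 5*8) = (4 - 1*5 - 2*(-7))*(-20 - 5*8) = (4 - 5 + 14)*(-20 - 40) = 13*(-60) = -780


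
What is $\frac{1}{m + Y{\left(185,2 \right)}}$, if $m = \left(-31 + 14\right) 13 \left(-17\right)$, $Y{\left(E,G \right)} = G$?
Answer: $\frac{1}{3759} \approx 0.00026603$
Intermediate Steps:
$m = 3757$ ($m = \left(-17\right) 13 \left(-17\right) = \left(-221\right) \left(-17\right) = 3757$)
$\frac{1}{m + Y{\left(185,2 \right)}} = \frac{1}{3757 + 2} = \frac{1}{3759}$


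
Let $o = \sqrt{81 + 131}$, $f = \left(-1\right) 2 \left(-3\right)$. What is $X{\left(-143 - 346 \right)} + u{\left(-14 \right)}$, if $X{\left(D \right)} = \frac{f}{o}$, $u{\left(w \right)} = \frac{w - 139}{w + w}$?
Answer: $\frac{153}{28} + \frac{3 \sqrt{53}}{53} \approx 5.8764$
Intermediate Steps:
$u{\left(w \right)} = \frac{-139 + w}{2 w}$
$f = 6$ ($f = \left(-2\right) \left(-3\right) = 6$)
$o = 2 \sqrt{53}$ ($o = \sqrt{212} = 2 \sqrt{53} \approx 14.56$)
$X{\left(D \right)} = \frac{3 \sqrt{53}}{53}$ ($X{\left(D \right)} = \frac{6}{2 \sqrt{53}} = 6 \frac{\sqrt{53}}{106} = \frac{3 \sqrt{53}}{53}$)
$X{\left(-143 - 346 \right)} + u{\left(-14 \right)} = \frac{3 \sqrt{53}}{53} + \frac{-139 - 14}{2 \left(-14\right)} = \frac{3 \sqrt{53}}{53} + \frac{1}{2} \left(- \frac{1}{14}\right) \left(-153\right) = \frac{3 \sqrt{53}}{53} + \frac{153}{28} = \frac{153}{28} + \frac{3 \sqrt{53}}{53}$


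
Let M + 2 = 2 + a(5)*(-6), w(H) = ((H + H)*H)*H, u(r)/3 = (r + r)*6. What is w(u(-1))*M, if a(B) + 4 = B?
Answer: 559872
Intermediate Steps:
a(B) = -4 + B
u(r) = 36*r (u(r) = 3*((r + r)*6) = 3*((2*r)*6) = 3*(12*r) = 36*r)
w(H) = 2*H**3 (w(H) = ((2*H)*H)*H = (2*H**2)*H = 2*H**3)
M = -6 (M = -2 + (2 + (-4 + 5)*(-6)) = -2 + (2 + 1*(-6)) = -2 + (2 - 6) = -2 - 4 = -6)
w(u(-1))*M = (2*(36*(-1))**3)*(-6) = (2*(-36)**3)*(-6) = (2*(-46656))*(-6) = -93312*(-6) = 559872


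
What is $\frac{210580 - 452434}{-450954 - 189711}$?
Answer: $\frac{80618}{213555} \approx 0.3775$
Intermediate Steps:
$\frac{210580 - 452434}{-450954 - 189711} = - \frac{241854}{-640665} = \left(-241854\right) \left(- \frac{1}{640665}\right) = \frac{80618}{213555}$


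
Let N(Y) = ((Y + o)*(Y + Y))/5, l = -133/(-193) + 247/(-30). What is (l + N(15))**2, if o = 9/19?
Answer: 88052343071641/12102200100 ≈ 7275.7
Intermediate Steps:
o = 9/19 (o = 9*(1/19) = 9/19 ≈ 0.47368)
l = -43681/5790 (l = -133*(-1/193) + 247*(-1/30) = 133/193 - 247/30 = -43681/5790 ≈ -7.5442)
N(Y) = 2*Y*(9/19 + Y)/5 (N(Y) = ((Y + 9/19)*(Y + Y))/5 = ((9/19 + Y)*(2*Y))*(1/5) = (2*Y*(9/19 + Y))*(1/5) = 2*Y*(9/19 + Y)/5)
(l + N(15))**2 = (-43681/5790 + (2/95)*15*(9 + 19*15))**2 = (-43681/5790 + (2/95)*15*(9 + 285))**2 = (-43681/5790 + (2/95)*15*294)**2 = (-43681/5790 + 1764/19)**2 = (9383621/110010)**2 = 88052343071641/12102200100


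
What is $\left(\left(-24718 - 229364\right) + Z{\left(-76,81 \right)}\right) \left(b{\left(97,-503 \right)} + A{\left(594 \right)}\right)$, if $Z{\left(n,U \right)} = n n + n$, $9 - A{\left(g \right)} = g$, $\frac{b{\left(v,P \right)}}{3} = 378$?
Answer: $-136361718$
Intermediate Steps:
$b{\left(v,P \right)} = 1134$ ($b{\left(v,P \right)} = 3 \cdot 378 = 1134$)
$A{\left(g \right)} = 9 - g$
$Z{\left(n,U \right)} = n + n^{2}$ ($Z{\left(n,U \right)} = n^{2} + n = n + n^{2}$)
$\left(\left(-24718 - 229364\right) + Z{\left(-76,81 \right)}\right) \left(b{\left(97,-503 \right)} + A{\left(594 \right)}\right) = \left(\left(-24718 - 229364\right) - 76 \left(1 - 76\right)\right) \left(1134 + \left(9 - 594\right)\right) = \left(\left(-24718 - 229364\right) - -5700\right) \left(1134 + \left(9 - 594\right)\right) = \left(-254082 + 5700\right) \left(1134 - 585\right) = \left(-248382\right) 549 = -136361718$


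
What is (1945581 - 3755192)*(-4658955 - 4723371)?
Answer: 16978360335186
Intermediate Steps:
(1945581 - 3755192)*(-4658955 - 4723371) = -1809611*(-9382326) = 16978360335186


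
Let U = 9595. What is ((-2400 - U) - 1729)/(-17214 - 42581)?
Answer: 13724/59795 ≈ 0.22952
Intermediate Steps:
((-2400 - U) - 1729)/(-17214 - 42581) = ((-2400 - 1*9595) - 1729)/(-17214 - 42581) = ((-2400 - 9595) - 1729)/(-59795) = (-11995 - 1729)*(-1/59795) = -13724*(-1/59795) = 13724/59795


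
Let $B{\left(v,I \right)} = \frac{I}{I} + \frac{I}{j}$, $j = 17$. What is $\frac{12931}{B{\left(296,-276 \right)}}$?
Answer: $- \frac{219827}{259} \approx -848.75$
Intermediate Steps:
$B{\left(v,I \right)} = 1 + \frac{I}{17}$ ($B{\left(v,I \right)} = \frac{I}{I} + \frac{I}{17} = 1 + I \frac{1}{17} = 1 + \frac{I}{17}$)
$\frac{12931}{B{\left(296,-276 \right)}} = \frac{12931}{1 + \frac{1}{17} \left(-276\right)} = \frac{12931}{1 - \frac{276}{17}} = \frac{12931}{- \frac{259}{17}} = 12931 \left(- \frac{17}{259}\right) = - \frac{219827}{259}$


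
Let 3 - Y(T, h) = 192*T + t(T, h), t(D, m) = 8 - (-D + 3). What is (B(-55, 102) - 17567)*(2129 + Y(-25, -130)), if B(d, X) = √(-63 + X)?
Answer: -122125784 + 6952*√39 ≈ -1.2208e+8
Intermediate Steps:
t(D, m) = 5 + D (t(D, m) = 8 - (3 - D) = 8 + (-3 + D) = 5 + D)
Y(T, h) = -2 - 193*T (Y(T, h) = 3 - (192*T + (5 + T)) = 3 - (5 + 193*T) = 3 + (-5 - 193*T) = -2 - 193*T)
(B(-55, 102) - 17567)*(2129 + Y(-25, -130)) = (√(-63 + 102) - 17567)*(2129 + (-2 - 193*(-25))) = (√39 - 17567)*(2129 + (-2 + 4825)) = (-17567 + √39)*(2129 + 4823) = (-17567 + √39)*6952 = -122125784 + 6952*√39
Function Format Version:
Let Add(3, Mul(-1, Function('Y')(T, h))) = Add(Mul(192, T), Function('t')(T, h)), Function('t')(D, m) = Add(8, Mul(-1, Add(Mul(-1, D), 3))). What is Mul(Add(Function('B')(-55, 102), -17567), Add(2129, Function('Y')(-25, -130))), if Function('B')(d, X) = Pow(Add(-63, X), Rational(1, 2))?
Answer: Add(-122125784, Mul(6952, Pow(39, Rational(1, 2)))) ≈ -1.2208e+8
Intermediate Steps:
Function('t')(D, m) = Add(5, D) (Function('t')(D, m) = Add(8, Mul(-1, Add(3, Mul(-1, D)))) = Add(8, Add(-3, D)) = Add(5, D))
Function('Y')(T, h) = Add(-2, Mul(-193, T)) (Function('Y')(T, h) = Add(3, Mul(-1, Add(Mul(192, T), Add(5, T)))) = Add(3, Mul(-1, Add(5, Mul(193, T)))) = Add(3, Add(-5, Mul(-193, T))) = Add(-2, Mul(-193, T)))
Mul(Add(Function('B')(-55, 102), -17567), Add(2129, Function('Y')(-25, -130))) = Mul(Add(Pow(Add(-63, 102), Rational(1, 2)), -17567), Add(2129, Add(-2, Mul(-193, -25)))) = Mul(Add(Pow(39, Rational(1, 2)), -17567), Add(2129, Add(-2, 4825))) = Mul(Add(-17567, Pow(39, Rational(1, 2))), Add(2129, 4823)) = Mul(Add(-17567, Pow(39, Rational(1, 2))), 6952) = Add(-122125784, Mul(6952, Pow(39, Rational(1, 2))))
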